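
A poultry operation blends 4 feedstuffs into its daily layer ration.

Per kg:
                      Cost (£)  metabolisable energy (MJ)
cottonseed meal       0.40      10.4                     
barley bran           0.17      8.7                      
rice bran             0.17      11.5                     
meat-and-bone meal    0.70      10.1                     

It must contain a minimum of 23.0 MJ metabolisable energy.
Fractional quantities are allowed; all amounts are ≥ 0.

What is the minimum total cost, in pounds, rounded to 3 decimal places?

£0.340

This is a linear program. Let x1 = kg of cottonseed meal, x2 = kg of barley bran, x3 = kg of rice bran, x4 = kg of meat-and-bone meal.
Minimize 0.4x1 + 0.17x2 + 0.17x3 + 0.7x4 with:
  10.4x1 + 8.7x2 + 11.5x3 + 10.1x4 ≥ 23   (metabolisable energy)
  x1, x2, x3, x4 ≥ 0.
The minimum-cost mix takes nothing from cottonseed meal, barley bran, meat-and-bone meal — only rice bran. The metabolisable energy requirement is met with equality.
Optimal quantities: rice bran = 2 kg.
Objective = 0.17·2 = 0.34000.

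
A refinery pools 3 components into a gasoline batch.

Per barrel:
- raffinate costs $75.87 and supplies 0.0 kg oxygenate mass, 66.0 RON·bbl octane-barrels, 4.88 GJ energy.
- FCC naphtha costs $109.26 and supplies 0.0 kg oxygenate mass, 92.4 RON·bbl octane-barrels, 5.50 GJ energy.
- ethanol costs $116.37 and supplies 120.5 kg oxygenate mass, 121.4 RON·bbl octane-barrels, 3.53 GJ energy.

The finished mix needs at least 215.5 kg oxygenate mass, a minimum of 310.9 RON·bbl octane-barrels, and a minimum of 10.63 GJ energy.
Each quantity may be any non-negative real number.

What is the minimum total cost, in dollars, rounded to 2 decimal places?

$304.79

This is a linear program. Let x1 = barrels of raffinate, x2 = barrels of FCC naphtha, x3 = barrels of ethanol.
min 75.87x1 + 109.26x2 + 116.37x3 s.t.:
  120.5x3 ≥ 215.5   (oxygenate mass)
  66x1 + 92.4x2 + 121.4x3 ≥ 310.9   (octane-barrels)
  4.88x1 + 5.5x2 + 3.53x3 ≥ 10.63   (energy)
  x1, x2, x3 ≥ 0.
The minimum-cost mix takes nothing from FCC naphtha — only raffinate, ethanol. Binding constraints: octane-barrels and energy.
That vertex is x1 = 0.536942, x3 = 2.26904.
Hence cost = 75.87·0.536942 + 116.37·2.26904 = $304.7860.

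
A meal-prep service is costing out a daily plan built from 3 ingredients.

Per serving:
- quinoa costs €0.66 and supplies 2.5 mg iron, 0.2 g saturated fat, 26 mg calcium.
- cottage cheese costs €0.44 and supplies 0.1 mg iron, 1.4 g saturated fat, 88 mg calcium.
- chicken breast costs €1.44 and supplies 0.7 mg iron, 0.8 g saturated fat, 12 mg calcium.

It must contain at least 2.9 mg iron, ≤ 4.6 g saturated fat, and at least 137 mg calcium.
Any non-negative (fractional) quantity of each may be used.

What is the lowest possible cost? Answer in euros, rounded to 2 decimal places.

€1.27

Let x1 = servings of quinoa, x2 = servings of cottage cheese, x3 = servings of chicken breast.
Minimise 0.66x1 + 0.44x2 + 1.44x3 s.t.:
  2.5x1 + 0.1x2 + 0.7x3 ≥ 2.9   (iron)
  0.2x1 + 1.4x2 + 0.8x3 ≤ 4.6   (saturated fat)
  26x1 + 88x2 + 12x3 ≥ 137   (calcium)
  x1, x2, x3 ≥ 0.
The minimum-cost mix takes nothing from chicken breast — only quinoa, cottage cheese. There the iron and calcium constraints are tight.
That vertex is x1 = 1.111, x2 = 1.229.
Cost = 0.66·1.111 + 0.44·1.229 = 1.2740.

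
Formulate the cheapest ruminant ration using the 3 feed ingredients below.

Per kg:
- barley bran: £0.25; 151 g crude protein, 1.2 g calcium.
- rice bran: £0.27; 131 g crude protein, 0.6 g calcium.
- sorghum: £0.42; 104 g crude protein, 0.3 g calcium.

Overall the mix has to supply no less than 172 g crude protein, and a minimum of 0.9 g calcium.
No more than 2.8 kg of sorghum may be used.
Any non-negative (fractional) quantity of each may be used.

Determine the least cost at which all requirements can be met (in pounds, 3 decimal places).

Treat it as an LP. Let x1 = kg of barley bran, x2 = kg of rice bran, x3 = kg of sorghum.
Minimise 0.25x1 + 0.27x2 + 0.42x3 with:
  151x1 + 131x2 + 104x3 ≥ 172   (crude protein)
  1.2x1 + 0.6x2 + 0.3x3 ≥ 0.9   (calcium)
  x3 ≤ 2.8
  x1, x2, x3 ≥ 0.
The optimal basis is {barley bran}; rice bran, sorghum drop out. Binding constraint: crude protein.
That vertex is x1 = 1.139.
Objective = 0.25·1.139 = 0.28475.

£0.285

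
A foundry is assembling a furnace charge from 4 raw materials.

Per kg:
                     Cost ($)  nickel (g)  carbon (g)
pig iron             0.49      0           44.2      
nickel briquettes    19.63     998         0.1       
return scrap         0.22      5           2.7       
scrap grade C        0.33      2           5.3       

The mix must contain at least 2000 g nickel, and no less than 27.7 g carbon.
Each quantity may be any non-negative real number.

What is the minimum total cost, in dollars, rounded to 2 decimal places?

Let x1 = kg of pig iron, x2 = kg of nickel briquettes, x3 = kg of return scrap, x4 = kg of scrap grade C.
Minimize 0.49x1 + 19.63x2 + 0.22x3 + 0.33x4 with:
  998x2 + 5x3 + 2x4 ≥ 2000   (nickel)
  44.2x1 + 0.1x2 + 2.7x3 + 5.3x4 ≥ 27.7   (carbon)
  x1, x2, x3, x4 ≥ 0.
The minimum-cost mix takes nothing from return scrap, scrap grade C — only pig iron, nickel briquettes. Binding constraints: nickel and carbon.
Solving gives x1 = 0.6222, x2 = 2.004.
Total cost: 0.49·0.6222 + 19.63·2.004 = 39.6434.

$39.64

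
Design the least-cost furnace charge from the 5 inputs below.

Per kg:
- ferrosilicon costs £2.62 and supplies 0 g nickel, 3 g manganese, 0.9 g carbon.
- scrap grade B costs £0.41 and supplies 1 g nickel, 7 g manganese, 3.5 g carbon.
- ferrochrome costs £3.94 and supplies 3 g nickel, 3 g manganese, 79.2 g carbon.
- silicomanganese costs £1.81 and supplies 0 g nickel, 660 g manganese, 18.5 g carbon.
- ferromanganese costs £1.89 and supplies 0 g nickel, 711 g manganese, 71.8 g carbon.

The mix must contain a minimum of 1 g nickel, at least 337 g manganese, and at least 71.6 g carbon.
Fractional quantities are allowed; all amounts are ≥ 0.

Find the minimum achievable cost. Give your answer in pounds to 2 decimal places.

Let x1 = kg of ferrosilicon, x2 = kg of scrap grade B, x3 = kg of ferrochrome, x4 = kg of silicomanganese, x5 = kg of ferromanganese.
Minimize 2.62x1 + 0.41x2 + 3.94x3 + 1.81x4 + 1.89x5 with:
  1x2 + 3x3 ≥ 1   (nickel)
  3x1 + 7x2 + 3x3 + 660x4 + 711x5 ≥ 337   (manganese)
  0.9x1 + 3.5x2 + 79.2x3 + 18.5x4 + 71.8x5 ≥ 71.6   (carbon)
  x1, x2, x3, x4, x5 ≥ 0.
At the optimum only scrap grade B, ferromanganese are positive (ferrosilicon, ferrochrome, silicomanganese = 0). There the nickel and carbon constraints are tight.
Solving gives x2 = 1, x5 = 0.9485.
Cost = 0.41·1 + 1.89·0.9485 = 2.2027.

£2.20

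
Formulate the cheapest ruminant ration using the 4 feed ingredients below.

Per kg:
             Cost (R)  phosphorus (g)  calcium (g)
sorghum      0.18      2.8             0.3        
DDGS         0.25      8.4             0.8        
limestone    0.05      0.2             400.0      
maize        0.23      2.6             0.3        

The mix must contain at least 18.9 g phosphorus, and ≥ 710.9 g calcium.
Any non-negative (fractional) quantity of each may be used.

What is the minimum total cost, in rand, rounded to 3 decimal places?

Let x1 = kg of sorghum, x2 = kg of DDGS, x3 = kg of limestone, x4 = kg of maize.
Minimize 0.18x1 + 0.25x2 + 0.05x3 + 0.23x4 subject to:
  2.8x1 + 8.4x2 + 0.2x3 + 2.6x4 ≥ 18.9   (phosphorus)
  0.3x1 + 0.8x2 + 400x3 + 0.3x4 ≥ 710.9   (calcium)
  x1, x2, x3, x4 ≥ 0.
The cheapest feasible vertex uses only DDGS, limestone; sorghum, maize are not used. Binding constraints: phosphorus and calcium.
Solving gives x2 = 2.208, x3 = 1.773.
Hence cost = 0.25·2.208 + 0.05·1.773 = R0.64065.

R0.641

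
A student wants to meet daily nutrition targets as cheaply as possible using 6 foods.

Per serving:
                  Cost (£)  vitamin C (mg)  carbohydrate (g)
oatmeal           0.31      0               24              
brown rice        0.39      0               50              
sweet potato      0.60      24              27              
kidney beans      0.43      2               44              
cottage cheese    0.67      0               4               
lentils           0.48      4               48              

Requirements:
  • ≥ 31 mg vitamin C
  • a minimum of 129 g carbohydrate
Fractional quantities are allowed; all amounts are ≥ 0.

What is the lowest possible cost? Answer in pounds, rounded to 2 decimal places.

£1.51

Set it up as a linear program. Let x1 = servings of oatmeal, x2 = servings of brown rice, x3 = servings of sweet potato, x4 = servings of kidney beans, x5 = servings of cottage cheese, x6 = servings of lentils.
Minimize 0.31x1 + 0.39x2 + 0.6x3 + 0.43x4 + 0.67x5 + 0.48x6 s.t.:
  24x3 + 2x4 + 4x6 ≥ 31   (vitamin C)
  24x1 + 50x2 + 27x3 + 44x4 + 4x5 + 48x6 ≥ 129   (carbohydrate)
  x1, x2, x3, x4, x5, x6 ≥ 0.
The minimum-cost mix takes nothing from oatmeal, kidney beans, cottage cheese, lentils — only brown rice, sweet potato. There the vitamin C and carbohydrate constraints are tight.
Optimal quantities: brown rice = 1.883 servings, sweet potato = 1.292 servings.
Objective = 0.39·1.883 + 0.6·1.292 = 1.5096.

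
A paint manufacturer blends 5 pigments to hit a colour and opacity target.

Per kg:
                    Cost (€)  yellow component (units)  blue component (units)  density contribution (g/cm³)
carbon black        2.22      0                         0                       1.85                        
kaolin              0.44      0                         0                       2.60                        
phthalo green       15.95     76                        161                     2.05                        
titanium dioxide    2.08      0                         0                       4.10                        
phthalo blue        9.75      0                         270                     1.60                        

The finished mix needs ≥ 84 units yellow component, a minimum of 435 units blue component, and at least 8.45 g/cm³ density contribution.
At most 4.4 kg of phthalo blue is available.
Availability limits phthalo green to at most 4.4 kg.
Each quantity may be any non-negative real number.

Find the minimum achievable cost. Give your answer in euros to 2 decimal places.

€27.70

This is a linear program. Let x1 = kg of carbon black, x2 = kg of kaolin, x3 = kg of phthalo green, x4 = kg of titanium dioxide, x5 = kg of phthalo blue.
min 2.22x1 + 0.44x2 + 15.95x3 + 2.08x4 + 9.75x5 with:
  76x3 ≥ 84   (yellow component)
  161x3 + 270x5 ≥ 435   (blue component)
  1.85x1 + 2.6x2 + 2.05x3 + 4.1x4 + 1.6x5 ≥ 8.45   (density contribution)
  x5 ≤ 4.4
  x3 ≤ 4.4
  x1, x2, x3, x4, x5 ≥ 0.
At the optimum only kaolin, phthalo green, phthalo blue are positive (carbon black, titanium dioxide = 0). There the yellow component, blue component, density contribution constraints are tight.
Optimal quantities: kaolin = 1.793 kg, phthalo green = 1.105 kg, phthalo blue = 0.952 kg.
Hence cost = 0.44·1.793 + 15.95·1.105 + 9.75·0.952 = €27.6957.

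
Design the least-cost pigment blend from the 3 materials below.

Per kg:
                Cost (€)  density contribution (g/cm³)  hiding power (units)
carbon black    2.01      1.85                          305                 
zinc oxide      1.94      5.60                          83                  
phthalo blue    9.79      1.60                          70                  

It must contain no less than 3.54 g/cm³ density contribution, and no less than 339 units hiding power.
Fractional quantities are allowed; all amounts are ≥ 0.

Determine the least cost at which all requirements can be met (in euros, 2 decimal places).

This is a linear program. Let x1 = kg of carbon black, x2 = kg of zinc oxide, x3 = kg of phthalo blue.
Minimise 2.01x1 + 1.94x2 + 9.79x3 s.t.:
  1.85x1 + 5.6x2 + 1.6x3 ≥ 3.54   (density contribution)
  305x1 + 83x2 + 70x3 ≥ 339   (hiding power)
  x1, x2, x3 ≥ 0.
At the optimum only carbon black, zinc oxide are positive (phthalo blue = 0). Binding constraints: density contribution and hiding power.
So carbon black = 1.032 kg, zinc oxide = 0.2911 kg.
Cost = 2.01·1.032 + 1.94·0.2911 = 2.6391.

€2.64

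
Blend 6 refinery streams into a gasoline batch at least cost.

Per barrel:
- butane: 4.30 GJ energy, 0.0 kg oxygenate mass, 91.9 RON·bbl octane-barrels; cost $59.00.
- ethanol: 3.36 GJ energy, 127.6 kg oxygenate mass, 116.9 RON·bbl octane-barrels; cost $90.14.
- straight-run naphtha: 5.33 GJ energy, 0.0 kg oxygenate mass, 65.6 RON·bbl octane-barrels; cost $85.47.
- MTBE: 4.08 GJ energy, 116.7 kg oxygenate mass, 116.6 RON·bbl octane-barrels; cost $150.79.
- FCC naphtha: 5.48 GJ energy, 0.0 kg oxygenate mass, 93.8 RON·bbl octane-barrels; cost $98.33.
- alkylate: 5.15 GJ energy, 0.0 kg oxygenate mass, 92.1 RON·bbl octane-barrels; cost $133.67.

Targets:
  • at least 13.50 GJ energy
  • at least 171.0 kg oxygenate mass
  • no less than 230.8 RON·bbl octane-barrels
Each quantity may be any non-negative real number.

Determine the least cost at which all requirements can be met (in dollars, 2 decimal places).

Let x1 = barrels of butane, x2 = barrels of ethanol, x3 = barrels of straight-run naphtha, x4 = barrels of MTBE, x5 = barrels of FCC naphtha, x6 = barrels of alkylate.
Minimize 59x1 + 90.14x2 + 85.47x3 + 150.79x4 + 98.33x5 + 133.67x6 s.t.:
  4.3x1 + 3.36x2 + 5.33x3 + 4.08x4 + 5.48x5 + 5.15x6 ≥ 13.5   (energy)
  127.6x2 + 116.7x4 ≥ 171   (oxygenate mass)
  91.9x1 + 116.9x2 + 65.6x3 + 116.6x4 + 93.8x5 + 92.1x6 ≥ 230.8   (octane-barrels)
  x1, x2, x3, x4, x5, x6 ≥ 0.
The cheapest feasible vertex uses only butane, ethanol; straight-run naphtha, MTBE, FCC naphtha, alkylate are not used. There the energy and oxygenate mass constraints are tight.
Solving gives x1 = 2.0924, x2 = 1.3401.
Total cost: 59·2.0924 + 90.14·1.3401 = 244.2482.

$244.25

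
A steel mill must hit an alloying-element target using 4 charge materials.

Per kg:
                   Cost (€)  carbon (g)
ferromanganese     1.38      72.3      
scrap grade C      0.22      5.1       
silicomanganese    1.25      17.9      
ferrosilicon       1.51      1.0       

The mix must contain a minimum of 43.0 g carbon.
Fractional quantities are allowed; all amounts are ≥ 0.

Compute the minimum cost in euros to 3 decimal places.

€0.821

This is a linear program. Let x1 = kg of ferromanganese, x2 = kg of scrap grade C, x3 = kg of silicomanganese, x4 = kg of ferrosilicon.
Minimize 1.38x1 + 0.22x2 + 1.25x3 + 1.51x4 s.t.:
  72.3x1 + 5.1x2 + 17.9x3 + 1x4 ≥ 43   (carbon)
  x1, x2, x3, x4 ≥ 0.
The minimum-cost mix takes nothing from scrap grade C, silicomanganese, ferrosilicon — only ferromanganese. The carbon requirement is met with equality.
So ferromanganese = 0.5947 kg.
Objective = 1.38·0.5947 = 0.82069.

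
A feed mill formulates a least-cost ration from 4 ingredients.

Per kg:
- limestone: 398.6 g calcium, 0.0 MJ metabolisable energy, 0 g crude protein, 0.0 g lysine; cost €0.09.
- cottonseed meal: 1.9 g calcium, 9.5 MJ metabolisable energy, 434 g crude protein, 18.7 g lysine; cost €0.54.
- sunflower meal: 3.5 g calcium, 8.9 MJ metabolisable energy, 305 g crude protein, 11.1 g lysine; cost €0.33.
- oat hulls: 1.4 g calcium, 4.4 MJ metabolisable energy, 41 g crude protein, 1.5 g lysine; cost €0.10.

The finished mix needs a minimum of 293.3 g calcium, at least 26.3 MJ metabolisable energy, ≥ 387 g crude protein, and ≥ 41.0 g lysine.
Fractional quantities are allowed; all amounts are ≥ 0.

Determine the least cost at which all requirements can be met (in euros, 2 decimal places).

€1.26

Set it up as a linear program. Let x1 = kg of limestone, x2 = kg of cottonseed meal, x3 = kg of sunflower meal, x4 = kg of oat hulls.
Minimize 0.09x1 + 0.54x2 + 0.33x3 + 0.1x4 subject to:
  398.6x1 + 1.9x2 + 3.5x3 + 1.4x4 ≥ 293.3   (calcium)
  9.5x2 + 8.9x3 + 4.4x4 ≥ 26.3   (metabolisable energy)
  434x2 + 305x3 + 41x4 ≥ 387   (crude protein)
  18.7x2 + 11.1x3 + 1.5x4 ≥ 41   (lysine)
  x1, x2, x3, x4 ≥ 0.
The minimum-cost mix takes nothing from oat hulls — only limestone, cottonseed meal, sunflower meal. The calcium, metabolisable energy, lysine requirements are met with equality.
So limestone = 0.7154 kg, cottonseed meal = 1.197 kg, sunflower meal = 1.678 kg.
Objective = 0.09·0.7154 + 0.54·1.197 + 0.33·1.678 = 1.2645.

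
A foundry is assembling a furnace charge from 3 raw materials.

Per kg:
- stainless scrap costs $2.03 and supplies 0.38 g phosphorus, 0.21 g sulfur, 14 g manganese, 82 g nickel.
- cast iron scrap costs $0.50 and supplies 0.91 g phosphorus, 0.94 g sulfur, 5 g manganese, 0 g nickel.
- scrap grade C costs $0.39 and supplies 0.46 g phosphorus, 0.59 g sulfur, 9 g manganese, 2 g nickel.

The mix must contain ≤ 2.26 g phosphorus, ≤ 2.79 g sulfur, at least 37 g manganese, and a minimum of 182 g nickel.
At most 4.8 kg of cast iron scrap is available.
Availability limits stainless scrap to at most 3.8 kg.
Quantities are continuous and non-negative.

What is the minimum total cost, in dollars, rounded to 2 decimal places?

Let x1 = kg of stainless scrap, x2 = kg of cast iron scrap, x3 = kg of scrap grade C.
Minimise 2.03x1 + 0.5x2 + 0.39x3 s.t.:
  0.38x1 + 0.91x2 + 0.46x3 ≤ 2.26   (phosphorus)
  0.21x1 + 0.94x2 + 0.59x3 ≤ 2.79   (sulfur)
  14x1 + 5x2 + 9x3 ≥ 37   (manganese)
  82x1 + 2x3 ≥ 182   (nickel)
  x2 ≤ 4.8
  x1 ≤ 3.8
  x1, x2, x3 ≥ 0.
The cheapest feasible vertex uses only stainless scrap, scrap grade C; cast iron scrap is not used. The manganese and nickel requirements are met with equality.
That vertex is x1 = 2.203, x3 = 0.6845.
Total cost: 2.03·2.203 + 0.39·0.6845 = 4.7390.

$4.74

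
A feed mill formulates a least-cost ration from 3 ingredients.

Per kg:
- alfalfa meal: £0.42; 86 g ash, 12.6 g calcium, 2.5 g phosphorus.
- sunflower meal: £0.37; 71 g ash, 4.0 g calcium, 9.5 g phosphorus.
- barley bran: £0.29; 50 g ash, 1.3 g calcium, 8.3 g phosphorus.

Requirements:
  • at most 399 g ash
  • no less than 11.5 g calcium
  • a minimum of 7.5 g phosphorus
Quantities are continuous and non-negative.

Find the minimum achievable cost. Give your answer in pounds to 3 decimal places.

£0.525

Let x1 = kg of alfalfa meal, x2 = kg of sunflower meal, x3 = kg of barley bran.
Minimise 0.42x1 + 0.37x2 + 0.29x3 s.t.:
  86x1 + 71x2 + 50x3 ≤ 399   (ash)
  12.6x1 + 4x2 + 1.3x3 ≥ 11.5   (calcium)
  2.5x1 + 9.5x2 + 8.3x3 ≥ 7.5   (phosphorus)
  x1, x2, x3 ≥ 0.
At the optimum only alfalfa meal, sunflower meal are positive (barley bran = 0). Binding constraints: calcium and phosphorus.
Solving gives x1 = 0.7224, x2 = 0.5994.
Objective = 0.42·0.7224 + 0.37·0.5994 = 0.52519.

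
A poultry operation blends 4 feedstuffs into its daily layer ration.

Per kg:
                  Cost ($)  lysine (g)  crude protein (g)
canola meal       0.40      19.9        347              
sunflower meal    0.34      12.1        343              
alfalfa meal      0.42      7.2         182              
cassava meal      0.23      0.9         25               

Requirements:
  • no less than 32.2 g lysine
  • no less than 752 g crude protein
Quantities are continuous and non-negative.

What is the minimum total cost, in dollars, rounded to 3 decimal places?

$0.787

Let x1 = kg of canola meal, x2 = kg of sunflower meal, x3 = kg of alfalfa meal, x4 = kg of cassava meal.
Minimise 0.4x1 + 0.34x2 + 0.42x3 + 0.23x4 with:
  19.9x1 + 12.1x2 + 7.2x3 + 0.9x4 ≥ 32.2   (lysine)
  347x1 + 343x2 + 182x3 + 25x4 ≥ 752   (crude protein)
  x1, x2, x3, x4 ≥ 0.
The optimal basis is {canola meal, sunflower meal}; alfalfa meal, cassava meal drop out. Binding constraints: lysine and crude protein.
That vertex is x1 = 0.7405, x2 = 1.443.
Total cost: 0.4·0.7405 + 0.34·1.443 = 0.78682.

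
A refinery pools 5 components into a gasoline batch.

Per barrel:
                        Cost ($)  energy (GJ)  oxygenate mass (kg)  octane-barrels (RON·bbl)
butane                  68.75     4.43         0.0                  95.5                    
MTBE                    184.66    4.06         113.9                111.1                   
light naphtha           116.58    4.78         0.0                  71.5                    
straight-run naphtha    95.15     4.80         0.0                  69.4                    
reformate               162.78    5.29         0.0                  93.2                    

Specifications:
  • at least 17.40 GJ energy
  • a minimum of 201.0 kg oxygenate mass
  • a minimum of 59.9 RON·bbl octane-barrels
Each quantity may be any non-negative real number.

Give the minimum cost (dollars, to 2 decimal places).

Let x1 = barrels of butane, x2 = barrels of MTBE, x3 = barrels of light naphtha, x4 = barrels of straight-run naphtha, x5 = barrels of reformate.
min 68.75x1 + 184.66x2 + 116.58x3 + 95.15x4 + 162.78x5 s.t.:
  4.43x1 + 4.06x2 + 4.78x3 + 4.8x4 + 5.29x5 ≥ 17.4   (energy)
  113.9x2 ≥ 201   (oxygenate mass)
  95.5x1 + 111.1x2 + 71.5x3 + 69.4x4 + 93.2x5 ≥ 59.9   (octane-barrels)
  x1, x2, x3, x4, x5 ≥ 0.
The minimum-cost mix takes nothing from light naphtha, straight-run naphtha, reformate — only butane, MTBE. Binding constraints: energy and oxygenate mass.
Optimal quantities: butane = 2.31045 barrels, MTBE = 1.76471 barrels.
Total cost: 68.75·2.31045 + 184.66·1.76471 = 484.7148.

$484.71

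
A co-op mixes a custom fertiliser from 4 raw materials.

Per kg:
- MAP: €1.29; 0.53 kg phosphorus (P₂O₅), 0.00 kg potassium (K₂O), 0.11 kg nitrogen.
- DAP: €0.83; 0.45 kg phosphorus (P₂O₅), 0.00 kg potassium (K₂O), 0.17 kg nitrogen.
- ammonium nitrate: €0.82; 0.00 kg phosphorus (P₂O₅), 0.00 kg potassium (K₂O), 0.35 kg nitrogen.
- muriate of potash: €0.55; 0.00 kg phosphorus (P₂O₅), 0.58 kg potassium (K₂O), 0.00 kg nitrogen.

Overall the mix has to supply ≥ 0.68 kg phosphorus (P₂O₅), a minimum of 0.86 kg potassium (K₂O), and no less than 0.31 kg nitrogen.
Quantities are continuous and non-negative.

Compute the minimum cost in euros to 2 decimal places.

This is a linear program. Let x1 = kg of MAP, x2 = kg of DAP, x3 = kg of ammonium nitrate, x4 = kg of muriate of potash.
Minimise 1.29x1 + 0.83x2 + 0.82x3 + 0.55x4 subject to:
  0.53x1 + 0.45x2 ≥ 0.68   (phosphorus (P₂O₅))
  0.58x4 ≥ 0.86   (potassium (K₂O))
  0.11x1 + 0.17x2 + 0.35x3 ≥ 0.31   (nitrogen)
  x1, x2, x3, x4 ≥ 0.
The cheapest feasible vertex uses only DAP, ammonium nitrate, muriate of potash; MAP is not used. Binding constraints: phosphorus (P₂O₅), potassium (K₂O), nitrogen.
So DAP = 1.511 kg, ammonium nitrate = 0.1517 kg, muriate of potash = 1.483 kg.
Hence cost = 0.83·1.511 + 0.82·0.1517 + 0.55·1.483 = €2.1942.

€2.19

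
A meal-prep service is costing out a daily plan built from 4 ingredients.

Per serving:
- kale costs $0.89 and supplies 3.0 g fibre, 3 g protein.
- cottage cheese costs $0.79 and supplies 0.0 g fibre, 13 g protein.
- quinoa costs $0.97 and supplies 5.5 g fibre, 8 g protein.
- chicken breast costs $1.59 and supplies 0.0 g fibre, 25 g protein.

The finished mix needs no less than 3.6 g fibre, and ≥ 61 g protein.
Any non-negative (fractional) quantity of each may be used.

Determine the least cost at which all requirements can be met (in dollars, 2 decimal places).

$4.02

Let x1 = servings of kale, x2 = servings of cottage cheese, x3 = servings of quinoa, x4 = servings of chicken breast.
Minimise 0.89x1 + 0.79x2 + 0.97x3 + 1.59x4 subject to:
  3x1 + 5.5x3 ≥ 3.6   (fibre)
  3x1 + 13x2 + 8x3 + 25x4 ≥ 61   (protein)
  x1, x2, x3, x4 ≥ 0.
The minimum-cost mix takes nothing from kale, chicken breast — only cottage cheese, quinoa. The fibre and protein requirements are met with equality.
Solving gives x2 = 4.29, x3 = 0.6545.
Cost = 0.79·4.29 + 0.97·0.6545 = 4.0240.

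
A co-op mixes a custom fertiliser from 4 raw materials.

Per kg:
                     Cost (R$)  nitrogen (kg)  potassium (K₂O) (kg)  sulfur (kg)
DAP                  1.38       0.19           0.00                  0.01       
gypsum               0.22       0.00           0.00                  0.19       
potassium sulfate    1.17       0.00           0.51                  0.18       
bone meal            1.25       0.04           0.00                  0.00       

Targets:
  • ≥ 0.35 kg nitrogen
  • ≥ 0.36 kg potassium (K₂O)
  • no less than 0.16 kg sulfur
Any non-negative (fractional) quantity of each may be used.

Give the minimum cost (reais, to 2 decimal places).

R$3.38

Set it up as a linear program. Let x1 = kg of DAP, x2 = kg of gypsum, x3 = kg of potassium sulfate, x4 = kg of bone meal.
Minimize 1.38x1 + 0.22x2 + 1.17x3 + 1.25x4 subject to:
  0.19x1 + 0.04x4 ≥ 0.35   (nitrogen)
  0.51x3 ≥ 0.36   (potassium (K₂O))
  0.01x1 + 0.19x2 + 0.18x3 ≥ 0.16   (sulfur)
  x1, x2, x3, x4 ≥ 0.
At the optimum only DAP, gypsum, potassium sulfate are positive (bone meal = 0). Binding constraints: nitrogen, potassium (K₂O), sulfur.
Optimal quantities: DAP = 1.842 kg, gypsum = 0.07642 kg, potassium sulfate = 0.7059 kg.
Total cost: 1.38·1.842 + 0.22·0.07642 + 1.17·0.7059 = 3.3847.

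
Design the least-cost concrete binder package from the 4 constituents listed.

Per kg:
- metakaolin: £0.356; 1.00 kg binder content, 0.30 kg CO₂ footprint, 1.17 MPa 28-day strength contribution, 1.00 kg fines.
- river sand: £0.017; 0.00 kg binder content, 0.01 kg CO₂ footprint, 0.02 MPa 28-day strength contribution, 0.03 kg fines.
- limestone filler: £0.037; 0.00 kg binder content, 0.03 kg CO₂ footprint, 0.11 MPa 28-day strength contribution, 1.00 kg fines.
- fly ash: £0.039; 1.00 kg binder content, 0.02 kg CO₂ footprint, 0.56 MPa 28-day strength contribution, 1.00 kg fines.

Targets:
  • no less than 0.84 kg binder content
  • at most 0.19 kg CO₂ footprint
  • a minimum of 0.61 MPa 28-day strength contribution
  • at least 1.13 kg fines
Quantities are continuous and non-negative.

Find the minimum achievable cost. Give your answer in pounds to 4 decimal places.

£0.0440

Set it up as a linear program. Let x1 = kg of metakaolin, x2 = kg of river sand, x3 = kg of limestone filler, x4 = kg of fly ash.
min 0.356x1 + 0.017x2 + 0.037x3 + 0.039x4 subject to:
  1x1 + 1x4 ≥ 0.84   (binder content)
  0.3x1 + 0.01x2 + 0.03x3 + 0.02x4 ≤ 0.19   (CO₂ footprint)
  1.17x1 + 0.02x2 + 0.11x3 + 0.56x4 ≥ 0.61   (28-day strength contribution)
  1x1 + 0.03x2 + 1x3 + 1x4 ≥ 1.13   (fines)
  x1, x2, x3, x4 ≥ 0.
The cheapest feasible vertex uses only limestone filler, fly ash; metakaolin, river sand are not used. Binding constraints: 28-day strength contribution and fines.
That vertex is x3 = 0.05067, x4 = 1.079.
Hence cost = 0.037·0.05067 + 0.039·1.079 = £0.043956.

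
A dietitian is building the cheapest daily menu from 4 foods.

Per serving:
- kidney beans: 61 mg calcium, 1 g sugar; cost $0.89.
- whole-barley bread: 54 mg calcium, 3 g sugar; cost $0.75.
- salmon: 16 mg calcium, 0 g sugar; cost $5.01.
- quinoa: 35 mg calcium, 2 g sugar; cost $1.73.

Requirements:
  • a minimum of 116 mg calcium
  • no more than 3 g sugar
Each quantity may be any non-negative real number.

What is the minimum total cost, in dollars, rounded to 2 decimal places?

This is a linear program. Let x1 = servings of kidney beans, x2 = servings of whole-barley bread, x3 = servings of salmon, x4 = servings of quinoa.
Minimise 0.89x1 + 0.75x2 + 5.01x3 + 1.73x4 s.t.:
  61x1 + 54x2 + 16x3 + 35x4 ≥ 116   (calcium)
  1x1 + 3x2 + 2x4 ≤ 3   (sugar)
  x1, x2, x3, x4 ≥ 0.
The cheapest feasible vertex uses only kidney beans, whole-barley bread; salmon, quinoa are not used. The calcium and sugar requirements are met with equality.
So kidney beans = 1.442 servings, whole-barley bread = 0.5194 servings.
Total cost: 0.89·1.442 + 0.75·0.5194 = 1.6729.

$1.67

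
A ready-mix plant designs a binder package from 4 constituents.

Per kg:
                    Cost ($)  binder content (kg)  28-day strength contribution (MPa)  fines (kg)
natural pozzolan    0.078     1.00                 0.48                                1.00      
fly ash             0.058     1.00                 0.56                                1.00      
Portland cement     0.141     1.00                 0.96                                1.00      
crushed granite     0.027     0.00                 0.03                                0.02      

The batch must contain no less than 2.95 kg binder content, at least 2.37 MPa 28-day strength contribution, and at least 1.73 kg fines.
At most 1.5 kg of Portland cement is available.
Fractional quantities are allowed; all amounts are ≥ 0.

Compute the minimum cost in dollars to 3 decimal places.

Let x1 = kg of natural pozzolan, x2 = kg of fly ash, x3 = kg of Portland cement, x4 = kg of crushed granite.
Minimise 0.078x1 + 0.058x2 + 0.141x3 + 0.027x4 subject to:
  1x1 + 1x2 + 1x3 ≥ 2.95   (binder content)
  0.48x1 + 0.56x2 + 0.96x3 + 0.03x4 ≥ 2.37   (28-day strength contribution)
  1x1 + 1x2 + 1x3 + 0.02x4 ≥ 1.73   (fines)
  x3 ≤ 1.5
  x1, x2, x3, x4 ≥ 0.
The minimum-cost mix takes nothing from natural pozzolan, Portland cement, crushed granite — only fly ash. The 28-day strength contribution requirement is met with equality.
Solving gives x2 = 4.232.
Objective = 0.058·4.232 = 0.24546.

$0.245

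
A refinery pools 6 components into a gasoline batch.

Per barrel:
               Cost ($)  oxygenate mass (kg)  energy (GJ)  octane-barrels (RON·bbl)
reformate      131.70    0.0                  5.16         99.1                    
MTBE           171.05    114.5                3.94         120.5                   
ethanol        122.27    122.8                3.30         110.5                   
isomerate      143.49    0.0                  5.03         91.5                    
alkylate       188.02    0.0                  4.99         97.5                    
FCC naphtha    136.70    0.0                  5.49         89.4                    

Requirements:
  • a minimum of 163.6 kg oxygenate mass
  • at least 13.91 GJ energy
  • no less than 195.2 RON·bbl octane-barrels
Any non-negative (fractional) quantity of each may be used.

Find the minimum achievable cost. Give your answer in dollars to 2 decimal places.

$399.78

Let x1 = barrels of reformate, x2 = barrels of MTBE, x3 = barrels of ethanol, x4 = barrels of isomerate, x5 = barrels of alkylate, x6 = barrels of FCC naphtha.
Minimise 131.7x1 + 171.05x2 + 122.27x3 + 143.49x4 + 188.02x5 + 136.7x6 s.t.:
  114.5x2 + 122.8x3 ≥ 163.6   (oxygenate mass)
  5.16x1 + 3.94x2 + 3.3x3 + 5.03x4 + 4.99x5 + 5.49x6 ≥ 13.91   (energy)
  99.1x1 + 120.5x2 + 110.5x3 + 91.5x4 + 97.5x5 + 89.4x6 ≥ 195.2   (octane-barrels)
  x1, x2, x3, x4, x5, x6 ≥ 0.
The cheapest feasible vertex uses only ethanol, FCC naphtha; reformate, MTBE, isomerate, alkylate are not used. There the oxygenate mass and energy constraints are tight.
So ethanol = 1.3322 barrels, FCC naphtha = 1.7329 barrels.
Total cost: 122.27·1.3322 + 136.7·1.7329 = 399.7755.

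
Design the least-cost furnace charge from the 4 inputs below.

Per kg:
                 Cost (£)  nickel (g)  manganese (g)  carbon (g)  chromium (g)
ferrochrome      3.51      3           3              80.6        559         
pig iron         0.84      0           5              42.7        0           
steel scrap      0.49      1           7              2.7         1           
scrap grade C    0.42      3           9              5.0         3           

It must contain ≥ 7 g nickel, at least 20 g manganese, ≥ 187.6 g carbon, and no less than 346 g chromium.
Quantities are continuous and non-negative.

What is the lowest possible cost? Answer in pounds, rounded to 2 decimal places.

Let x1 = kg of ferrochrome, x2 = kg of pig iron, x3 = kg of steel scrap, x4 = kg of scrap grade C.
Minimize 3.51x1 + 0.84x2 + 0.49x3 + 0.42x4 s.t.:
  3x1 + 1x3 + 3x4 ≥ 7   (nickel)
  3x1 + 5x2 + 7x3 + 9x4 ≥ 20   (manganese)
  80.6x1 + 42.7x2 + 2.7x3 + 5x4 ≥ 187.6   (carbon)
  559x1 + 1x3 + 3x4 ≥ 346   (chromium)
  x1, x2, x3, x4 ≥ 0.
The minimum-cost mix takes nothing from steel scrap — only ferrochrome, pig iron, scrap grade C. The nickel, carbon, chromium requirements are met with equality.
So ferrochrome = 0.6097 kg, pig iron = 3.041 kg, scrap grade C = 1.724 kg.
Hence cost = 3.51·0.6097 + 0.84·3.041 + 0.42·1.724 = £5.4186.

£5.42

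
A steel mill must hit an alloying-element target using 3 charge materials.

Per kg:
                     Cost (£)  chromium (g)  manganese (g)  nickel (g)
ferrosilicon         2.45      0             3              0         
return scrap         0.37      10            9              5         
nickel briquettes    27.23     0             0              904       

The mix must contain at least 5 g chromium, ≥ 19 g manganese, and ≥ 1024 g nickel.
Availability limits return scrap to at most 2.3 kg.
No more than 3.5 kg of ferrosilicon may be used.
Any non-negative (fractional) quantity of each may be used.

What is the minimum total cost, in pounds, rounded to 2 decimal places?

£31.31

Let x1 = kg of ferrosilicon, x2 = kg of return scrap, x3 = kg of nickel briquettes.
Minimize 2.45x1 + 0.37x2 + 27.23x3 subject to:
  10x2 ≥ 5   (chromium)
  3x1 + 9x2 ≥ 19   (manganese)
  5x2 + 904x3 ≥ 1024   (nickel)
  x2 ≤ 2.3
  x1 ≤ 3.5
  x1, x2, x3 ≥ 0.
The cheapest feasible vertex uses only return scrap, nickel briquettes; ferrosilicon is not used. Binding constraints: manganese and nickel.
Optimal quantities: return scrap = 2.111 kg, nickel briquettes = 1.121 kg.
Total cost: 0.37·2.111 + 27.23·1.121 = 31.3059.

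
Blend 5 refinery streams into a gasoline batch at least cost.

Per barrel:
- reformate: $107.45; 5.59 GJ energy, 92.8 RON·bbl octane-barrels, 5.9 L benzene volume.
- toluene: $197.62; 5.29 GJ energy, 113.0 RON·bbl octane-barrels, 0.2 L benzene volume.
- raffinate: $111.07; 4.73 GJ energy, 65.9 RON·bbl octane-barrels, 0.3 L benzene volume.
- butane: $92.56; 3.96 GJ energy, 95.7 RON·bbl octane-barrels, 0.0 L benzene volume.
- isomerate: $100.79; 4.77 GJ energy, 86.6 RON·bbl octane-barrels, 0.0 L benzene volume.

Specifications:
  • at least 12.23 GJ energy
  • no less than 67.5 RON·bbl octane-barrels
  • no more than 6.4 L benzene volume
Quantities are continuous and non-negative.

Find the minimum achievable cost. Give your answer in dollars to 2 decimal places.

$246.85

Treat it as an LP. Let x1 = barrels of reformate, x2 = barrels of toluene, x3 = barrels of raffinate, x4 = barrels of butane, x5 = barrels of isomerate.
Minimize 107.45x1 + 197.62x2 + 111.07x3 + 92.56x4 + 100.79x5 with:
  5.59x1 + 5.29x2 + 4.73x3 + 3.96x4 + 4.77x5 ≥ 12.23   (energy)
  92.8x1 + 113x2 + 65.9x3 + 95.7x4 + 86.6x5 ≥ 67.5   (octane-barrels)
  5.9x1 + 0.2x2 + 0.3x3 ≤ 6.4   (benzene volume)
  x1, x2, x3, x4, x5 ≥ 0.
The minimum-cost mix takes nothing from toluene, raffinate, butane — only reformate, isomerate. There the energy and benzene volume constraints are tight.
So reformate = 1.08475 barrels, isomerate = 1.29272 barrels.
Objective = 107.45·1.08475 + 100.79·1.29272 = 246.8496.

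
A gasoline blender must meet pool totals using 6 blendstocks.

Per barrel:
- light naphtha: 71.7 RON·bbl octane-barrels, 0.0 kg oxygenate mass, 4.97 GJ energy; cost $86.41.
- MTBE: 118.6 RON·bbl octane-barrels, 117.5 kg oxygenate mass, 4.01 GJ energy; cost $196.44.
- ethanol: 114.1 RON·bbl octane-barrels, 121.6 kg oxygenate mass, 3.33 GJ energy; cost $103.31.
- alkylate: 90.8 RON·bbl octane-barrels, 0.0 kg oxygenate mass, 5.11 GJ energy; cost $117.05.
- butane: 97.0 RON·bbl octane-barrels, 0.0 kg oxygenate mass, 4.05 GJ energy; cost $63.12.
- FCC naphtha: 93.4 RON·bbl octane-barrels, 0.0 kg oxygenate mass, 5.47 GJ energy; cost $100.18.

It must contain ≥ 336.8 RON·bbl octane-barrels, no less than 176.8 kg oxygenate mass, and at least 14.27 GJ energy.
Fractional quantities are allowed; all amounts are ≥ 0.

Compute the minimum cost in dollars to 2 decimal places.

$297.15

Let x1 = barrels of light naphtha, x2 = barrels of MTBE, x3 = barrels of ethanol, x4 = barrels of alkylate, x5 = barrels of butane, x6 = barrels of FCC naphtha.
Minimize 86.41x1 + 196.44x2 + 103.31x3 + 117.05x4 + 63.12x5 + 100.18x6 with:
  71.7x1 + 118.6x2 + 114.1x3 + 90.8x4 + 97x5 + 93.4x6 ≥ 336.8   (octane-barrels)
  117.5x2 + 121.6x3 ≥ 176.8   (oxygenate mass)
  4.97x1 + 4.01x2 + 3.33x3 + 5.11x4 + 4.05x5 + 5.47x6 ≥ 14.27   (energy)
  x1, x2, x3, x4, x5, x6 ≥ 0.
The minimum-cost mix takes nothing from light naphtha, MTBE, alkylate, FCC naphtha — only ethanol, butane. Binding constraints: oxygenate mass and energy.
That vertex is x3 = 1.4539, x5 = 2.328.
Objective = 103.31·1.4539 + 63.12·2.328 = 297.1458.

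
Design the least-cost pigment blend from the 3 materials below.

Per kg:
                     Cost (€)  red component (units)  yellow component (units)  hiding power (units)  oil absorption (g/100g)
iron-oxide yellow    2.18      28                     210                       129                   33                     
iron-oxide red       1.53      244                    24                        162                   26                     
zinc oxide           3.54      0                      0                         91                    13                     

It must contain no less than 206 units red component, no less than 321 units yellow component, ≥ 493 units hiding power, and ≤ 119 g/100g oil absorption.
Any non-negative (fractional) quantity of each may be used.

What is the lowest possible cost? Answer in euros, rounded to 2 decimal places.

€5.91

This is a linear program. Let x1 = kg of iron-oxide yellow, x2 = kg of iron-oxide red, x3 = kg of zinc oxide.
min 2.18x1 + 1.53x2 + 3.54x3 subject to:
  28x1 + 244x2 ≥ 206   (red component)
  210x1 + 24x2 ≥ 321   (yellow component)
  129x1 + 162x2 + 91x3 ≥ 493   (hiding power)
  33x1 + 26x2 + 13x3 ≤ 119   (oil absorption)
  x1, x2, x3 ≥ 0.
The cheapest feasible vertex uses only iron-oxide yellow, iron-oxide red; zinc oxide is not used. Binding constraints: yellow component and hiding power.
So iron-oxide yellow = 1.299 kg, iron-oxide red = 2.009 kg.
Objective = 2.18·1.299 + 1.53·2.009 = 5.9056.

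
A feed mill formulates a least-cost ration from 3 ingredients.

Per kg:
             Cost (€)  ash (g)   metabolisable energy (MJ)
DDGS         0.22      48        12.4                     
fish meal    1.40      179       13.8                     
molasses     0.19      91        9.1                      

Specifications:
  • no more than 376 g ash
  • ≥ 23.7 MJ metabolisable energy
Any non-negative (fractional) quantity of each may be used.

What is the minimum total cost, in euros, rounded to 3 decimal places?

Treat it as an LP. Let x1 = kg of DDGS, x2 = kg of fish meal, x3 = kg of molasses.
Minimise 0.22x1 + 1.4x2 + 0.19x3 subject to:
  48x1 + 179x2 + 91x3 ≤ 376   (ash)
  12.4x1 + 13.8x2 + 9.1x3 ≥ 23.7   (metabolisable energy)
  x1, x2, x3 ≥ 0.
The minimum-cost mix takes nothing from fish meal, molasses — only DDGS. The metabolisable energy requirement is met with equality.
So DDGS = 1.911 kg.
Objective = 0.22·1.911 = 0.42042.

€0.420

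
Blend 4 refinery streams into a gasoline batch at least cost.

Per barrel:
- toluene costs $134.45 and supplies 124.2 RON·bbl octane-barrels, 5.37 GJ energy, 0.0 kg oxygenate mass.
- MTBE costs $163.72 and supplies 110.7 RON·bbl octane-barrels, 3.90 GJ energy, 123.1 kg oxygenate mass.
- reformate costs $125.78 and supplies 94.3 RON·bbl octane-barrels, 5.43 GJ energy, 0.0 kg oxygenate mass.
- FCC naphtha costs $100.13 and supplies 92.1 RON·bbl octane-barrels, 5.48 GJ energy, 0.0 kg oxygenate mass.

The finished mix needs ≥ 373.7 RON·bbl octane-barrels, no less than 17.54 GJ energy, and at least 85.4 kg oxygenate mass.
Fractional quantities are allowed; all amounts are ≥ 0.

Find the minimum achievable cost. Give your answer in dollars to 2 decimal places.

$435.56

Let x1 = barrels of toluene, x2 = barrels of MTBE, x3 = barrels of reformate, x4 = barrels of FCC naphtha.
min 134.45x1 + 163.72x2 + 125.78x3 + 100.13x4 subject to:
  124.2x1 + 110.7x2 + 94.3x3 + 92.1x4 ≥ 373.7   (octane-barrels)
  5.37x1 + 3.9x2 + 5.43x3 + 5.48x4 ≥ 17.54   (energy)
  123.1x2 ≥ 85.4   (oxygenate mass)
  x1, x2, x3, x4 ≥ 0.
At the optimum only toluene, MTBE, FCC naphtha are positive (reformate = 0). There the octane-barrels, energy, oxygenate mass constraints are tight.
Optimal quantities: toluene = 1.40174 barrels, MTBE = 0.693745 barrels, FCC naphtha = 1.33341 barrels.
Objective = 134.45·1.40174 + 163.72·0.693745 + 100.13·1.33341 = 435.5582.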